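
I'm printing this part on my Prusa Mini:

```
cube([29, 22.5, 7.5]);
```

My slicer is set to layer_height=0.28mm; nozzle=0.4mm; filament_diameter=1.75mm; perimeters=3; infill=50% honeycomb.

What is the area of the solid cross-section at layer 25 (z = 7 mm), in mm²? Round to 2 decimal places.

652.50 mm²

At z = 7 mm: the cube is present — its section is the full 29×22.5 rectangle (area 652.50 mm²). Overall, the cross-section is a single solid region. Net area = 652.50 mm².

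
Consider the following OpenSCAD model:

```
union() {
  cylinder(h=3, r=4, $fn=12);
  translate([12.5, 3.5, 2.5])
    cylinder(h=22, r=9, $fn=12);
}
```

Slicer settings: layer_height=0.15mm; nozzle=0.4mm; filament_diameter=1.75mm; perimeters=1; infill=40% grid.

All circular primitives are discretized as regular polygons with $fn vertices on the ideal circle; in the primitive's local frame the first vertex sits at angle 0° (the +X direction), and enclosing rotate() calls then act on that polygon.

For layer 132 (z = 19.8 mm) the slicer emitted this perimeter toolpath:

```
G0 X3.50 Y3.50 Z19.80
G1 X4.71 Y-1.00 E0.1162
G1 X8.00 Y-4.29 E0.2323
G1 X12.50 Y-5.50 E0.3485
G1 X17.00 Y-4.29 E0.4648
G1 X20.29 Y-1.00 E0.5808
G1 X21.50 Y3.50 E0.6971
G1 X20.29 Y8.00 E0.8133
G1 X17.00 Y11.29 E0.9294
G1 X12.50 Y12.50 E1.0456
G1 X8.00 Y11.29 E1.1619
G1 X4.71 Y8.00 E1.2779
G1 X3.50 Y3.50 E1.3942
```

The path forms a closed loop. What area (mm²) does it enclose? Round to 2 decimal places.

Apply the shoelace formula to the sequence of (X, Y) vertices; enclosed area = 242.87 mm².

242.87 mm²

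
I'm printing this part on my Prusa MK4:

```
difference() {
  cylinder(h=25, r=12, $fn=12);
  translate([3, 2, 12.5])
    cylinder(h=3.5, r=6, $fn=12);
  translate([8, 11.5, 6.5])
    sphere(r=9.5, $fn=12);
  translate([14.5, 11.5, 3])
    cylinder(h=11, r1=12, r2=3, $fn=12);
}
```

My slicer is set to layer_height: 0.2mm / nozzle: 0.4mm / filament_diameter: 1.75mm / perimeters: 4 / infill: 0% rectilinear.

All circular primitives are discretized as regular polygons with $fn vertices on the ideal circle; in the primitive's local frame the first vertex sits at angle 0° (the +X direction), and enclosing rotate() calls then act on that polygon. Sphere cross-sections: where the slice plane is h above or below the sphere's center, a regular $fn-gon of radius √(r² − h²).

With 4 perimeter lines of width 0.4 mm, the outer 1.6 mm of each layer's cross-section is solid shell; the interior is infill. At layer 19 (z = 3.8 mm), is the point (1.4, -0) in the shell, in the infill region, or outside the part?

infill

At z = 3.8 mm: the cylinder: section is a regular 12-gon, circumradius r=12; the cylinder at (3, 2) is not intersected at this z (z outside [12.5, 16]); the r=9.5 sphere at (8, 11.5) slices to a regular 12-gon of circumradius 9.108 (√(r²−h²) with h=2.7 from center); the cone at (14.5, 11.5): at t=0.073 of its height the radius interpolates to r₁+(r₂−r₁)t = 11.345, giving a regular 12-gon of that circumradius; Subtracting the remaining from the first: starting from the r=12 cylinder, the r=9.5 sphere at (8, 11.5) partially overlaps it — only the 68.39 mm² overlap (of its 248.88 mm²) is removed, clipping the outline; the cone at (14.5, 11.5) partially overlaps it — only the 4.62 mm² overlap (of its 386.16 mm²) is removed, clipping the outline — 1 connected region. Overall, the cross-section is a single solid region. The nearest boundary edge runs (0.11, 6.95)→(3.45, 3.61); distance from the point to it = 4.15 mm. The point is inside the cross-section and 4.15 mm from the nearest boundary — more than the 1.6 mm shell width (4 × 0.4), so it's in the infill interior.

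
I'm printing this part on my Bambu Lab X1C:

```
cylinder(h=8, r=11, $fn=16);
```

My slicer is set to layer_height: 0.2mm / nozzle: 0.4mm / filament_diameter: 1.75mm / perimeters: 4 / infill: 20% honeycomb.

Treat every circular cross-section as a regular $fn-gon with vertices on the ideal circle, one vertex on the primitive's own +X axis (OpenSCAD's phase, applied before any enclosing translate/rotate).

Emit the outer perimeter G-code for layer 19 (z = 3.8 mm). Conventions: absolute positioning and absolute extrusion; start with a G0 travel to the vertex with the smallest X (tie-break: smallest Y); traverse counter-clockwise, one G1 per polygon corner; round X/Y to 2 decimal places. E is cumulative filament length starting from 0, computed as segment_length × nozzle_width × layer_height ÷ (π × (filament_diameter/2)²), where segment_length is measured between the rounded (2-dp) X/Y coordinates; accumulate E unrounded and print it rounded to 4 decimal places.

At z = 3.8 mm: the r=11 cylinder gives a regular 16-gon of circumradius 11 (constant along its height). The outline is a single polygon with 16 vertices. Extrusion per mm of travel: 0.4 × 0.2 / (π × 0.875²) = 0.033260. Accumulating E over each segment gives final E = 2.2839.

G0 X-11.00 Y0.00 Z3.80
G1 X-10.16 Y-4.21 E0.1428
G1 X-7.78 Y-7.78 E0.2855
G1 X-4.21 Y-10.16 E0.4282
G1 X0.00 Y-11.00 E0.5710
G1 X4.21 Y-10.16 E0.7138
G1 X7.78 Y-7.78 E0.8565
G1 X10.16 Y-4.21 E0.9992
G1 X11.00 Y0.00 E1.1420
G1 X10.16 Y4.21 E1.2848
G1 X7.78 Y7.78 E1.4275
G1 X4.21 Y10.16 E1.5702
G1 X0.00 Y11.00 E1.7129
G1 X-4.21 Y10.16 E1.8557
G1 X-7.78 Y7.78 E1.9984
G1 X-10.16 Y4.21 E2.1411
G1 X-11.00 Y0.00 E2.2839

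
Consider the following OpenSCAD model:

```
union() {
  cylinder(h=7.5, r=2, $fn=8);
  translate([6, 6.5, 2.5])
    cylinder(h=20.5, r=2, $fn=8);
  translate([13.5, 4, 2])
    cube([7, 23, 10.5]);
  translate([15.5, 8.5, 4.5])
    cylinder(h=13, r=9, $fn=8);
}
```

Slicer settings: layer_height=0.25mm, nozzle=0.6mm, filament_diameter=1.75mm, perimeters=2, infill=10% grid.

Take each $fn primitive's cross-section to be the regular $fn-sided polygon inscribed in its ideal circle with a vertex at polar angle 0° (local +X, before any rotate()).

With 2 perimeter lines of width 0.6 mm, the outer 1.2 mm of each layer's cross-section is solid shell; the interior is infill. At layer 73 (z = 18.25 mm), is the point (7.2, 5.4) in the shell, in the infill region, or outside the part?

At z = 18.25 mm: the cylinder is not intersected at this z (z outside [0, 7.5]); the r=2 cylinder at (6, 6.5) contributes a regular 8-gon of circumradius 2; the cube at (13.5, 4) is not intersected at this z (z outside [2, 12.5]); the cylinder at (15.5, 8.5) is not intersected at this z (z outside [4.5, 17.5]); Combining (union): only the r=2 cylinder at (6, 6.5) is present, so the union is just that shape — 1 connected region. Overall, the cross-section is a single solid region. The nearest boundary edge runs (7.41, 5.09)→(8.00, 6.50); distance from the point to it = 0.32 mm. The point is inside the cross-section, 0.32 mm from the nearest boundary — within the 1.2 mm shell band (2 × 0.6).

shell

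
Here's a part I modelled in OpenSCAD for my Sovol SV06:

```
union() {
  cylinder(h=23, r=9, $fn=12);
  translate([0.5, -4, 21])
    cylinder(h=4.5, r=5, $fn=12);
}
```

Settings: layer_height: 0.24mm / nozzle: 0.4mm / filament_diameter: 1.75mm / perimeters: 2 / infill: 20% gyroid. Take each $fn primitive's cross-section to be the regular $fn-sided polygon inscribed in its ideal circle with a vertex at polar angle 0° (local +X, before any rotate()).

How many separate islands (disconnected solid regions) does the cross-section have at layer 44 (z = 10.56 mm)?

1

At z = 10.56 mm: the r=9 cylinder contributes a regular 12-gon of circumradius 9; the cylinder at (0.5, -4) does not reach this height (z outside [21, 25.5]); Taking the union: only the r=9 cylinder is present, so the union is just that shape — 1 connected region. Overall, the cross-section is a single solid region. Island count = 1.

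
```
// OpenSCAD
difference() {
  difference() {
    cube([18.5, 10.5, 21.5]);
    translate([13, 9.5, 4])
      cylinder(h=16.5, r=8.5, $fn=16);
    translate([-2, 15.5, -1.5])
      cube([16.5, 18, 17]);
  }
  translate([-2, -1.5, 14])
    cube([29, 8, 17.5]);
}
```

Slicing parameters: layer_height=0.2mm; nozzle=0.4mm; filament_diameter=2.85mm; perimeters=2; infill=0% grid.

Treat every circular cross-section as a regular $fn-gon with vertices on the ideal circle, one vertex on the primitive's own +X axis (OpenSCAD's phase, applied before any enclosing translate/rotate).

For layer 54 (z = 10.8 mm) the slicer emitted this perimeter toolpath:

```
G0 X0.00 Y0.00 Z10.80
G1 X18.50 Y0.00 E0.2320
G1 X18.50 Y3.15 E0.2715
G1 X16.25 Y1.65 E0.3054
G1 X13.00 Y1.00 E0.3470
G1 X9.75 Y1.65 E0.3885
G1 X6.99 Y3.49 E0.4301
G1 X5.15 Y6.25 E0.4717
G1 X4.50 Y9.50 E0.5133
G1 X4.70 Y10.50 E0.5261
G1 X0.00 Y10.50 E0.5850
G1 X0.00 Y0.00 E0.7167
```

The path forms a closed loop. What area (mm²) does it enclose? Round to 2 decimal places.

82.54 mm²

Apply the shoelace formula to the sequence of (X, Y) vertices; enclosed area = 82.54 mm².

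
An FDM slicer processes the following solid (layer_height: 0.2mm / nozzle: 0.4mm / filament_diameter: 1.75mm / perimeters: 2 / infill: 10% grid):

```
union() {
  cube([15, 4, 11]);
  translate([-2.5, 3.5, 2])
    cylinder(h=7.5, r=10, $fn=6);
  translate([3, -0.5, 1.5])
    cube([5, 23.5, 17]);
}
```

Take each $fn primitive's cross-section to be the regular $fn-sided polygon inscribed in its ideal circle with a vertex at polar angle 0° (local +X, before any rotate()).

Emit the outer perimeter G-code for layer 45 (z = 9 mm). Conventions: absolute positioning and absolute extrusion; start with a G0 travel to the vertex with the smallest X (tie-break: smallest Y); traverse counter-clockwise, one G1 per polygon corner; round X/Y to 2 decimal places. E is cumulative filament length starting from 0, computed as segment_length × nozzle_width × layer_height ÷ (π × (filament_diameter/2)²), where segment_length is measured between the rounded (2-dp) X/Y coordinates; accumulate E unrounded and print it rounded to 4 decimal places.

At z = 9 mm: the cube is present — its section is the full 15×4 rectangle; the cylinder at (-2.5, 3.5): section is a regular 6-gon, circumradius r=10; the cube at (3, -0.5) (footprint 5×23.5) is included at this height; Combining (union): the regions partially overlap (shared area 62.92 mm²), so overlapping operands fuse into one piece — 1 connected region. The outline is a single polygon with 14 vertices. Extrusion per mm of travel: 0.4 × 0.2 / (π × 0.875²) = 0.033260. Accumulating E over each segment gives final E = 3.4392.

G0 X-12.50 Y3.50 Z9.00
G1 X-7.50 Y-5.16 E0.3326
G1 X2.50 Y-5.16 E0.6652
G1 X5.19 Y-0.50 E0.8442
G1 X8.00 Y-0.50 E0.9376
G1 X8.00 Y0.00 E0.9542
G1 X15.00 Y0.00 E1.1871
G1 X15.00 Y4.00 E1.3201
G1 X8.00 Y4.00 E1.5529
G1 X8.00 Y23.00 E2.1849
G1 X3.00 Y23.00 E2.3512
G1 X3.00 Y11.29 E2.7407
G1 X2.50 Y12.16 E2.7740
G1 X-7.50 Y12.16 E3.1066
G1 X-12.50 Y3.50 E3.4392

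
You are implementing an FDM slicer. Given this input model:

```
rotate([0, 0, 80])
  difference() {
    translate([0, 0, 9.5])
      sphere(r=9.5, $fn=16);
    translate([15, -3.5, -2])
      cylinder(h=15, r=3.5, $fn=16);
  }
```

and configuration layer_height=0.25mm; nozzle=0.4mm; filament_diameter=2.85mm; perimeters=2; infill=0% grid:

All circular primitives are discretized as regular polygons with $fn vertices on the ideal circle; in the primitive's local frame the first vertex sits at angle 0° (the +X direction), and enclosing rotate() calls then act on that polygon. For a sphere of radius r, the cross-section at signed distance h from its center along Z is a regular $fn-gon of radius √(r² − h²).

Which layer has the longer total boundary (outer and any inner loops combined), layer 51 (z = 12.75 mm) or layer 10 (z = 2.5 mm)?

layer 51 (z = 12.75 mm)

Layer 51 (z = 12.75): the r=9.5 sphere contributes a regular 16-gon of circumradius √(9.5²−3.25²) = 8.927 (perimeter = 2·16·8.927·sin(180°/16) = 55.73 mm); the r=3.5 cylinder at (15, -3.5) contributes a regular 16-gon of circumradius 3.5 (perimeter = 2·16·3.500·sin(180°/16) = 21.85 mm); Taking the first minus the rest: starting from the r=9.5 sphere, the r=3.5 cylinder at (15, -3.5) misses the remaining region (no effect) — boundary = 55.73 mm; (whole slice rotated 80° about Z — lengths, areas and connectivity unchanged). So its perimeter = 55.73 mm. Layer 10 (z = 2.5): the sphere: section is a regular 16-gon, circumradius = √(r²−h²) = √(9.5²−7²) = 6.423 (perimeter = 2·16·6.423·sin(180°/16) = 40.10 mm); the cylinder at (15, -3.5): section is a regular 16-gon, circumradius r=3.5 (perimeter = 2·16·3.500·sin(180°/16) = 21.85 mm); Taking the first minus the rest: starting from the r=9.5 sphere, the r=3.5 cylinder at (15, -3.5) misses the remaining region (no effect) — boundary = 40.10 mm; (rotated 80° about Z; rotation is an isometry so areas/perimeters/island counts are preserved). So its perimeter = 40.10 mm. Layer 51 is larger (55.73 vs 40.10 mm).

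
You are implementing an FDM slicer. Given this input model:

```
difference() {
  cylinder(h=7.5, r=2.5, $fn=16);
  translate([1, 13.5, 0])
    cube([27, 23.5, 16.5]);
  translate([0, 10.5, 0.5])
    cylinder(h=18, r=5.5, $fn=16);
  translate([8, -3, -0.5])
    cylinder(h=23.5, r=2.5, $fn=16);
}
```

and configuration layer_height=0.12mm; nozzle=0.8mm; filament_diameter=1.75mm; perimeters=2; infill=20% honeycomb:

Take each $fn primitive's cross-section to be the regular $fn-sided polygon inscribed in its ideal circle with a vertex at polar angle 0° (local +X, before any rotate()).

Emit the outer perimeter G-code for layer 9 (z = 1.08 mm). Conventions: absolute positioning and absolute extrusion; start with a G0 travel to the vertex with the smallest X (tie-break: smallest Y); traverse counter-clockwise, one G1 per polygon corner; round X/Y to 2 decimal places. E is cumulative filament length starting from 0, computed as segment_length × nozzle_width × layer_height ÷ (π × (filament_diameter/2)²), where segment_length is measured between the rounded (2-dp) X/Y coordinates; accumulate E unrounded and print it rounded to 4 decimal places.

G0 X-2.50 Y0.00 Z1.08
G1 X-2.31 Y-0.96 E0.0391
G1 X-1.77 Y-1.77 E0.0779
G1 X-0.96 Y-2.31 E0.1168
G1 X0.00 Y-2.50 E0.1558
G1 X0.96 Y-2.31 E0.1949
G1 X1.77 Y-1.77 E0.2337
G1 X2.31 Y-0.96 E0.2726
G1 X2.50 Y0.00 E0.3117
G1 X2.31 Y0.96 E0.3507
G1 X1.77 Y1.77 E0.3896
G1 X0.96 Y2.31 E0.4284
G1 X0.00 Y2.50 E0.4675
G1 X-0.96 Y2.31 E0.5065
G1 X-1.77 Y1.77 E0.5454
G1 X-2.31 Y0.96 E0.5842
G1 X-2.50 Y0.00 E0.6233

At z = 1.08 mm: the r=2.5 cylinder gives a regular 16-gon of circumradius 2.5 (constant along its height); the 27×23.5 cube at (1, 13.5) contributes its full rectangle; the cylinder at (0, 10.5): section is a regular 16-gon, circumradius r=5.5; the r=2.5 cylinder at (8, -3) contributes a regular 16-gon of circumradius 2.5; Subtracting the remaining from the first: starting from the r=2.5 cylinder, the 27×23.5 cube at (1, 13.5) misses the remaining region (no effect); the r=5.5 cylinder at (0, 10.5) misses the remaining region (no effect); the r=2.5 cylinder at (8, -3) misses the remaining region (no effect) — 1 connected region. The outline is a single polygon with 16 vertices. Extrusion per mm of travel: 0.8 × 0.12 / (π × 0.875²) = 0.039912. Accumulating E over each segment gives final E = 0.6233.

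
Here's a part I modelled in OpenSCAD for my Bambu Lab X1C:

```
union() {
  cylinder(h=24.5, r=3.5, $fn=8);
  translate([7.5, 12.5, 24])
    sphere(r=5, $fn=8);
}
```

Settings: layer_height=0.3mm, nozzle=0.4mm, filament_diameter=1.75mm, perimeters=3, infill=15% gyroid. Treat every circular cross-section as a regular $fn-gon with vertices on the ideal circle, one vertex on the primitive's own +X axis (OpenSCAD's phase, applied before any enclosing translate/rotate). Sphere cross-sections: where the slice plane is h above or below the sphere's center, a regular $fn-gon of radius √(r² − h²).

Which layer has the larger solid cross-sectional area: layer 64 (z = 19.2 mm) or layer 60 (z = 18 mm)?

layer 64 (z = 19.2 mm)

Layer 64 (z = 19.2): the r=3.5 cylinder gives a regular 8-gon of circumradius 3.5 (constant along its height) (area = (8/2)·3.500²·sin(360°/8) = 34.65 mm²); the r=5 sphere at (7.5, 12.5) slices to a regular 8-gon of circumradius 1.400 (√(r²−h²) with h=4.8 from center) (area = (8/2)·1.400²·sin(360°/8) = 5.54 mm²); Merging all regions: the 2 present regions are separate (no shared area or edge), so areas and boundary lengths simply add and each stays a separate island — area = 40.19 mm². So its area = 40.19 mm². Layer 60 (z = 18): the r=3.5 cylinder gives a regular 8-gon of circumradius 3.5 (constant along its height) (area = (8/2)·3.500²·sin(360°/8) = 34.65 mm²); the sphere at (7.5, 12.5) is not intersected at this z (|z−center|=6.000 > r=5); Taking the union: only the r=3.5 cylinder is present, so the union is just that shape — area = 34.65 mm². So its area = 34.65 mm². Layer 64 is larger (40.19 vs 34.65 mm²).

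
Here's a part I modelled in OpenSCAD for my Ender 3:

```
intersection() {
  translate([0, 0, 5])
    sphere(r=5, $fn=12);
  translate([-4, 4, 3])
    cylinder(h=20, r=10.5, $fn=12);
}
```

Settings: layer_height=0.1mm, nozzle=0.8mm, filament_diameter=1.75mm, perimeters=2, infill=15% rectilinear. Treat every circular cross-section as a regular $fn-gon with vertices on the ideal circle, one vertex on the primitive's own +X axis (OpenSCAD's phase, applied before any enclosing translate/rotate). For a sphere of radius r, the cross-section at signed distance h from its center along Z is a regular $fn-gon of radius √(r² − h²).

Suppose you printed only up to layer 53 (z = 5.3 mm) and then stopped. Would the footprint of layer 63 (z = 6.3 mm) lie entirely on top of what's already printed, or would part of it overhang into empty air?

entirely on top

Compare the two slices. At z = 5.3: the r=5 sphere slices to a regular 12-gon of circumradius 4.991 (√(r²−h²) with h=0.3 from center) (area = (12/2)·4.991²·sin(360°/12) = 74.73 mm²); the r=10.5 cylinder at (-4, 4) contributes a regular 12-gon of circumradius 10.5 (area = (12/2)·10.500²·sin(360°/12) = 330.75 mm²); Taking the intersection: the r=10.5 cylinder at (-4, 4) partially overlaps the r=5 sphere; clipping to the common part keeps 73.67 mm² — area = 73.67 mm². At z = 6.3: the r=5 sphere slices to a regular 12-gon of circumradius 4.828 (√(r²−h²) with h=1.3 from center) (area = (12/2)·4.828²·sin(360°/12) = 69.93 mm²); the cylinder at (-4, 4): section is a regular 12-gon, circumradius r=10.5 (area = (12/2)·10.500²·sin(360°/12) = 330.75 mm²); Keeping only the common overlap: the r=10.5 cylinder at (-4, 4) partially overlaps the r=5 sphere; clipping to the common part keeps 69.43 mm² — area = 69.43 mm². Checking containment: the cross-section at z = 6.3 is a subset of the cross-section at z = 5.3.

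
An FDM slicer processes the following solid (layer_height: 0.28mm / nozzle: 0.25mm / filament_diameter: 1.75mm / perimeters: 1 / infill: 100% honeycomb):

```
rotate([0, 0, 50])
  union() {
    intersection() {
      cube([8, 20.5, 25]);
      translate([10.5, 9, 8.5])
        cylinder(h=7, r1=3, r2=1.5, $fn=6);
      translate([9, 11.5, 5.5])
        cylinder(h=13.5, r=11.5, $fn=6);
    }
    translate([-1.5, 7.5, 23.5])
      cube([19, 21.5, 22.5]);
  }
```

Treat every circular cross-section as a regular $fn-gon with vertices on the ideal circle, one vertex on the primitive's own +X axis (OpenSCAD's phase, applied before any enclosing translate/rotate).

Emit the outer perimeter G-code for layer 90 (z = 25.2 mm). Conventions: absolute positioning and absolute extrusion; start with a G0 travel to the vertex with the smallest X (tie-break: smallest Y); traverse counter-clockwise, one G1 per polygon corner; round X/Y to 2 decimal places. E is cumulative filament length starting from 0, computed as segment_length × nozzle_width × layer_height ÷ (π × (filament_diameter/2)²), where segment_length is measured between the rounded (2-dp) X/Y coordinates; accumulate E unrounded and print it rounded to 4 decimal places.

G0 X-23.18 Y17.49 Z25.20
G1 X-6.71 Y3.67 E0.6257
G1 X5.50 Y18.23 E1.1787
G1 X-10.97 Y32.05 E1.8044
G1 X-23.18 Y17.49 E2.3574

At z = 25.2 mm: the cube does not reach this height (z outside [0, 25]); the cone at (10.5, 9) does not reach this height (z outside [8.5, 15.5]); the cylinder at (9, 11.5) is not intersected at this z (z outside [5.5, 19]); After intersecting: at least one operand is absent at this height, so nothing remains; the cube at (-1.5, 7.5) is present — its section is the full 19×21.5 rectangle; Combining (union): only the 19×21.5 cube at (-1.5, 7.5) is present, so the union is just that shape — 1 connected region; (rotated 50° about Z; rotation is an isometry so areas/perimeters/island counts are preserved). The outline is a single polygon with 4 vertices. Extrusion per mm of travel: 0.25 × 0.28 / (π × 0.875²) = 0.029103. Accumulating E over each segment gives final E = 2.3574.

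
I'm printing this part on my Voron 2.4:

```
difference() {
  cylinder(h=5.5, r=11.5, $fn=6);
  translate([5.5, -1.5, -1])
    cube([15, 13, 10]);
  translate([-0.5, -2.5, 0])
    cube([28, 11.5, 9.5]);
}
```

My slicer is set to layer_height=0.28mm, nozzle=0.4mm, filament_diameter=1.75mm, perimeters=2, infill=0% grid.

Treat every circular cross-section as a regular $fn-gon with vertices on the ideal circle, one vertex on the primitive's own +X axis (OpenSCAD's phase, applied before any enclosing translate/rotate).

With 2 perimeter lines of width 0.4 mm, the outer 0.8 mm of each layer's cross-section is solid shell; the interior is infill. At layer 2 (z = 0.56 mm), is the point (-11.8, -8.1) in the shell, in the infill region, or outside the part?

outside

At z = 0.56 mm: the cylinder: section is a regular 6-gon, circumradius r=11.5; the 15×13 cube at (5.5, -1.5) contributes its full rectangle; the cube at (-0.5, -2.5) is present — its section is the full 28×11.5 rectangle; Subtracting the remaining from the first: starting from the r=11.5 cylinder, the 15×13 cube at (5.5, -1.5) partially overlaps it — only the 39.47 mm² overlap (of its 195.00 mm²) is removed, clipping the outline; the 28×11.5 cube at (-0.5, -2.5) partially overlaps it — only the 73.85 mm² overlap (of its 322.00 mm²) is removed, clipping the outline — 1 connected region. Overall, the cross-section is a single solid region. The nearest boundary edge runs (-5.75, -9.96)→(-11.50, 0.00); distance from the point to it = 4.31 mm. The point is not inside any of the regions above, so it lies outside the cross-section (4.31 mm from the nearest boundary).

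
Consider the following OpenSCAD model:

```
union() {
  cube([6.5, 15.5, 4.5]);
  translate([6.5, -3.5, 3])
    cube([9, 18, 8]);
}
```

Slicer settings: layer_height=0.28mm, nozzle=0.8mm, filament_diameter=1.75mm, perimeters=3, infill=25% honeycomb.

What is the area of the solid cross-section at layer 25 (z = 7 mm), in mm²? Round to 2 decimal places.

At z = 7 mm: the cube does not reach this height (z outside [0, 4.5]); the cube at (6.5, -3.5) is present — its section is the full 9×18 rectangle (area 162.00 mm²); Taking the union: only the 9×18 cube at (6.5, -3.5) is present, so the union is just that shape — area = 162.00 mm². Overall, the cross-section is a single solid region. Net area = 162.00 mm².

162.00 mm²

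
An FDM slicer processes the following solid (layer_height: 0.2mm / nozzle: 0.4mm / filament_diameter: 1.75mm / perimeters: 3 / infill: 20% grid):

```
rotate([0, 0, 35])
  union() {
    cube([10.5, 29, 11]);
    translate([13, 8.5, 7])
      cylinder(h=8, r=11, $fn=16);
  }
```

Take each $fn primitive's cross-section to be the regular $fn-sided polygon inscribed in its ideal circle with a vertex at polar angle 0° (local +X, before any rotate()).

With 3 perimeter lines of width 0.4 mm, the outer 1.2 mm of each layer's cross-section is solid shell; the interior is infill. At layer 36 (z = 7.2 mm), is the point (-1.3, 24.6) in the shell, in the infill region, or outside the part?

At z = 7.2 mm: the cube is present — its section is the full 10.5×29 rectangle; the r=11 cylinder at (13, 8.5) contributes a regular 16-gon of circumradius 11; Taking the union: the regions partially overlap (shared area 126.26 mm²), so overlapping operands fuse into one piece — 1 connected region; (whole slice rotated 35° about Z — lengths, areas and connectivity unchanged). Overall, the cross-section is a single solid region. Undo the 35° rotation: the query point maps to (13.045, 20.897) in the un-rotated model frame. The nearest boundary edge runs (13.00, 19.50)→(17.21, 18.66); distance from the point to it = 1.40 mm. The point is not inside any of the regions above, so it lies outside the cross-section (1.40 mm from the nearest boundary).

outside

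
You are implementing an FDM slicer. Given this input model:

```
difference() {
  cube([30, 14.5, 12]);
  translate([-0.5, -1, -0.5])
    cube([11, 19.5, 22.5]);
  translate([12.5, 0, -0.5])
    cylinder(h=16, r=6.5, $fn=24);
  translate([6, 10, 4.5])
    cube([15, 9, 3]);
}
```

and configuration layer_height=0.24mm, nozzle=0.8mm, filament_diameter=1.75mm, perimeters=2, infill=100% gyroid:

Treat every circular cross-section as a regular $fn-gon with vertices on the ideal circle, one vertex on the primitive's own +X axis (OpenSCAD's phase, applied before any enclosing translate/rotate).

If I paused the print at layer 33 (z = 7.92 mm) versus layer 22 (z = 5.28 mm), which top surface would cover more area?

layer 33 (z = 7.92 mm)

Layer 33 (z = 7.92): the 30×14.5 cube contributes its full rectangle (area 435.00 mm²); the cube at (-0.5, -1) (footprint 11×19.5) is included at this height (area 214.50 mm²); the r=6.5 cylinder at (12.5, 0) gives a regular 24-gon of circumradius 6.5 (constant along its height) (area = (24/2)·6.500²·sin(360°/24) = 131.22 mm²); the cube at (6, 10) is absent (z outside [4.5, 7.5]); After the difference (first − rest): starting from the 30×14.5 cube (435.00 mm²), the 11×19.5 cube at (-0.5, -1) partially overlaps it — only the 152.25 mm² overlap (of its 214.50 mm²) is removed, clipping the outline; the r=6.5 cylinder at (12.5, 0) partially overlaps it — only the 45.53 mm² overlap (of its 131.22 mm²) is removed, clipping the outline — area = 237.22 mm². So its area = 237.22 mm². Layer 22 (z = 5.28): the 30×14.5 cube contributes its full rectangle (area 435.00 mm²); the 11×19.5 cube at (-0.5, -1) contributes its full rectangle (area 214.50 mm²); the r=6.5 cylinder at (12.5, 0) contributes a regular 24-gon of circumradius 6.5 (area = (24/2)·6.500²·sin(360°/24) = 131.22 mm²); the cube at (6, 10) is present — its section is the full 15×9 rectangle (area 135.00 mm²); After the difference (first − rest): starting from the 30×14.5 cube (435.00 mm²), the 11×19.5 cube at (-0.5, -1) partially overlaps it — only the 152.25 mm² overlap (of its 214.50 mm²) is removed, clipping the outline; the r=6.5 cylinder at (12.5, 0) partially overlaps it — only the 45.53 mm² overlap (of its 131.22 mm²) is removed, clipping the outline; the 15×9 cube at (6, 10) partially overlaps it — only the 47.25 mm² overlap (of its 135.00 mm²) is removed, clipping the outline — area = 189.97 mm². So its area = 189.97 mm². Layer 33 is larger (237.22 vs 189.97 mm²).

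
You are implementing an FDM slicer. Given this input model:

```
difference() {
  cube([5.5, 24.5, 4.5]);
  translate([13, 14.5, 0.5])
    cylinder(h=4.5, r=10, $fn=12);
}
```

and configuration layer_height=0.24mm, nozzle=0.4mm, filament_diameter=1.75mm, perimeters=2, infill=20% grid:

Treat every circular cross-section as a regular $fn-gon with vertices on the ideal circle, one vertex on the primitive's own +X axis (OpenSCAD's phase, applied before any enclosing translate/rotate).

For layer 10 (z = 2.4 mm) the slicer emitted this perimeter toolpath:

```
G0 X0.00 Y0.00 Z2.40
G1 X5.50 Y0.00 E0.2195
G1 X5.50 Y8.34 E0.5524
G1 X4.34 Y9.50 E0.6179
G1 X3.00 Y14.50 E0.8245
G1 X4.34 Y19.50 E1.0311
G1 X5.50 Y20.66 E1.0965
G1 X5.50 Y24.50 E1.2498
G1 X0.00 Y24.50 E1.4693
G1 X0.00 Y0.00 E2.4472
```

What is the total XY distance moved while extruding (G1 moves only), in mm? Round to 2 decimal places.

61.31 mm

Sum the Euclidean lengths of each G1 segment: total = 61.31 mm.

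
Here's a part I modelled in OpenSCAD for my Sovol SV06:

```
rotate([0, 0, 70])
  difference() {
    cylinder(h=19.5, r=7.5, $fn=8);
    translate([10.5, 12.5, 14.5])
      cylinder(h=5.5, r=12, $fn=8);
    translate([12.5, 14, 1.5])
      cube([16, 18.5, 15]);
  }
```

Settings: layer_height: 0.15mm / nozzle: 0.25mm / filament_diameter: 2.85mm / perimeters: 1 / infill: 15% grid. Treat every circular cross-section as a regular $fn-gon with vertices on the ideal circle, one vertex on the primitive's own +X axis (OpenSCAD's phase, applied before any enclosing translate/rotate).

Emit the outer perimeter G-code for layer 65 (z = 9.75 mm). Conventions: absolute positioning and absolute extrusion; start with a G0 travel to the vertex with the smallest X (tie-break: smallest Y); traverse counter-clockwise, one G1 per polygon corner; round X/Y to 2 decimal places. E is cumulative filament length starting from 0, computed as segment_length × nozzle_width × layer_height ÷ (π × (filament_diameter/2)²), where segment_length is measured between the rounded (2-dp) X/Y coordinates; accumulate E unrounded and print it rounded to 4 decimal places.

At z = 9.75 mm: the r=7.5 cylinder gives a regular 8-gon of circumradius 7.5 (constant along its height); the cylinder at (10.5, 12.5) is absent (z outside [14.5, 20]); the cube at (12.5, 14) is present — its section is the full 16×18.5 rectangle; After the difference (first − rest): starting from the r=7.5 cylinder, the 16×18.5 cube at (12.5, 14) misses the remaining region (no effect) — 1 connected region; (whole slice rotated 70° about Z — lengths, areas and connectivity unchanged). The outline is a single polygon with 8 vertices. Extrusion per mm of travel: 0.25 × 0.15 / (π × 1.425²) = 0.005878. Accumulating E over each segment gives final E = 0.2701.

G0 X-7.05 Y2.57 Z9.75
G1 X-6.80 Y-3.17 E0.0338
G1 X-2.57 Y-7.05 E0.0675
G1 X3.17 Y-6.80 E0.1013
G1 X7.05 Y-2.57 E0.1350
G1 X6.80 Y3.17 E0.1688
G1 X2.57 Y7.05 E0.2025
G1 X-3.17 Y6.80 E0.2363
G1 X-7.05 Y2.57 E0.2701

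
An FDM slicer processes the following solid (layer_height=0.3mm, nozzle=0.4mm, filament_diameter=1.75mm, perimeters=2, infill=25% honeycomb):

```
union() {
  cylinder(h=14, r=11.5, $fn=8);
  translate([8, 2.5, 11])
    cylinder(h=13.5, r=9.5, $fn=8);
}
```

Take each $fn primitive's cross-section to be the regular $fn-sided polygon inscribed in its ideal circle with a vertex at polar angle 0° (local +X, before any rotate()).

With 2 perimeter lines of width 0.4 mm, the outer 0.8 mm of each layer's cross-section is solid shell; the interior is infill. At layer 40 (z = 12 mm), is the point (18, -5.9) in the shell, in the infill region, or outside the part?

outside

At z = 12 mm: the r=11.5 cylinder gives a regular 8-gon of circumradius 11.5 (constant along its height); the cylinder at (8, 2.5): section is a regular 8-gon, circumradius r=9.5; Combining (union): the regions partially overlap (shared area 147.89 mm²), so overlapping operands fuse into one piece — 1 connected region. Overall, the cross-section is a single solid region. The nearest boundary edge runs (17.50, 2.50)→(14.72, -4.22); distance from the point to it = 3.69 mm. The point is not inside any of the regions above, so it lies outside the cross-section (3.69 mm from the nearest boundary).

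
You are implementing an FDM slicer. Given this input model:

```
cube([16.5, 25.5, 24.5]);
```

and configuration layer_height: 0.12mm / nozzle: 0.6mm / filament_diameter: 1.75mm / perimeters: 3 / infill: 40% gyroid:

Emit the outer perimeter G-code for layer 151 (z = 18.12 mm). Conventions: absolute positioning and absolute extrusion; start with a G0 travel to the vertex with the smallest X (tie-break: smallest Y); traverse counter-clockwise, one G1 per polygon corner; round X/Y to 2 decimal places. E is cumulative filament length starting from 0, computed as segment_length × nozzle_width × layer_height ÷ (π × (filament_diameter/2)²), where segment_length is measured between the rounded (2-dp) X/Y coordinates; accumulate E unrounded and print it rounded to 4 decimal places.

G0 X0.00 Y0.00 Z18.12
G1 X16.50 Y0.00 E0.4939
G1 X16.50 Y25.50 E1.2572
G1 X0.00 Y25.50 E1.7511
G1 X0.00 Y0.00 E2.5145

At z = 18.12 mm: the cube (footprint 16.5×25.5) is included at this height. The outline is a single polygon with 4 vertices. Extrusion per mm of travel: 0.6 × 0.12 / (π × 0.875²) = 0.029934. Accumulating E over each segment gives final E = 2.5145.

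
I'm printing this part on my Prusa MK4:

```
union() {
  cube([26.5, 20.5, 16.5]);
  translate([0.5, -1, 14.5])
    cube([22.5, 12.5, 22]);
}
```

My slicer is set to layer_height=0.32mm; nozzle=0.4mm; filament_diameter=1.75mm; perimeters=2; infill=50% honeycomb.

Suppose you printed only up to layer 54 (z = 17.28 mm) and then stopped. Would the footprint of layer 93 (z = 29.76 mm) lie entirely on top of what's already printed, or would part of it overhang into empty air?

Compare the two slices. At z = 17.28: the cube does not reach this height (z outside [0, 16.5]); the cube at (0.5, -1) (footprint 22.5×12.5) is included at this height (area 281.25 mm²); Merging all regions: only the 22.5×12.5 cube at (0.5, -1) is present, so the union is just that shape — area = 281.25 mm². At z = 29.76: the cube is absent (z outside [0, 16.5]); the cube at (0.5, -1) is present — its section is the full 22.5×12.5 rectangle (area 281.25 mm²); Taking the union: only the 22.5×12.5 cube at (0.5, -1) is present, so the union is just that shape — area = 281.25 mm². Checking containment: the cross-section at z = 29.76 is a subset of the cross-section at z = 17.28.

entirely on top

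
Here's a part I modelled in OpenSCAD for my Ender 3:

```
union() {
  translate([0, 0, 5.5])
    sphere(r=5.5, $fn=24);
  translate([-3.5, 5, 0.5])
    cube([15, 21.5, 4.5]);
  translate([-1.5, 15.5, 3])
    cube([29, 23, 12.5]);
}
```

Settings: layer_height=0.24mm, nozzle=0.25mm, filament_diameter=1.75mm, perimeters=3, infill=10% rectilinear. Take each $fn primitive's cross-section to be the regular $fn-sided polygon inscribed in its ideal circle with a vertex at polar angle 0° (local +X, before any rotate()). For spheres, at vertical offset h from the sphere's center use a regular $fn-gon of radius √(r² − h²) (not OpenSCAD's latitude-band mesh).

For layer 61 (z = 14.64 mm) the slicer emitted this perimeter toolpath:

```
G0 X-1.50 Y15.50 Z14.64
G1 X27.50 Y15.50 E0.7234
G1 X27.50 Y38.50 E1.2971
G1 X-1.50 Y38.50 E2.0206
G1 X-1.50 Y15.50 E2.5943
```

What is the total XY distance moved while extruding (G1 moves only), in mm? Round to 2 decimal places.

Sum the Euclidean lengths of each G1 segment: total = 104.00 mm.

104.00 mm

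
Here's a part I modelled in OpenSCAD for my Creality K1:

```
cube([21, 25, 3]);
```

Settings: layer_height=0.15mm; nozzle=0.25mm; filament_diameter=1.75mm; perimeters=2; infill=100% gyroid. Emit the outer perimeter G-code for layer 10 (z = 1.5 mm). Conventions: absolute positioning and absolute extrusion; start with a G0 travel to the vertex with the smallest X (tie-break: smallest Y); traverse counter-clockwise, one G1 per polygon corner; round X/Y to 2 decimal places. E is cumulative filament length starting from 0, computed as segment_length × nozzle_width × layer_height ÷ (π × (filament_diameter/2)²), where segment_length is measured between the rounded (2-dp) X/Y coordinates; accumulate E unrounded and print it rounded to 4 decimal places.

G0 X0.00 Y0.00 Z1.50
G1 X21.00 Y0.00 E0.3274
G1 X21.00 Y25.00 E0.7172
G1 X0.00 Y25.00 E1.0446
G1 X0.00 Y0.00 E1.4343

At z = 1.5 mm: the cube (footprint 21×25) is included at this height. The outline is a single polygon with 4 vertices. Extrusion per mm of travel: 0.25 × 0.15 / (π × 0.875²) = 0.015591. Accumulating E over each segment gives final E = 1.4343.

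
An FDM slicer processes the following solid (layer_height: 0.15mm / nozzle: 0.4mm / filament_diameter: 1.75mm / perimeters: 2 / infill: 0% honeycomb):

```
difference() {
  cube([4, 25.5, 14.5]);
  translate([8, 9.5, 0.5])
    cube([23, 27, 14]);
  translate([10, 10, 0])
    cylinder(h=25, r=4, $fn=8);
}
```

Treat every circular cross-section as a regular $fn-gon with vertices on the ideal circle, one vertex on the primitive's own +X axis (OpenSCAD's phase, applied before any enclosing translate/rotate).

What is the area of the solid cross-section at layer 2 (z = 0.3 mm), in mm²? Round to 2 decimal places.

102.00 mm²

At z = 0.3 mm: the cube (footprint 4×25.5) is included at this height (area 102.00 mm²); the cube at (8, 9.5) does not reach this height (z outside [0.5, 14.5]); the r=4 cylinder at (10, 10) contributes a regular 8-gon of circumradius 4 (area = (8/2)·4.000²·sin(360°/8) = 45.25 mm²); Taking the first minus the rest: starting from the 4×25.5 cube (102.00 mm²), the r=4 cylinder at (10, 10) misses the remaining region (no effect) — area = 102.00 mm². Overall, the cross-section is a single solid region. Net area = 102.00 mm².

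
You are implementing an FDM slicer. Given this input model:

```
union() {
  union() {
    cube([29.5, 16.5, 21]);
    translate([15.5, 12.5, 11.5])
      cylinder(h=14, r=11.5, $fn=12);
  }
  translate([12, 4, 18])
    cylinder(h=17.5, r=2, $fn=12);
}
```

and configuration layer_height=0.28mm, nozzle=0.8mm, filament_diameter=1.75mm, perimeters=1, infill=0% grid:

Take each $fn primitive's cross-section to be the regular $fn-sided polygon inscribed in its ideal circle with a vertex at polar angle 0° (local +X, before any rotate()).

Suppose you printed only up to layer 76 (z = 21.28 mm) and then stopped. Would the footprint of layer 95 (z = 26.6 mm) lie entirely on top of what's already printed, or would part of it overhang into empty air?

Compare the two slices. At z = 21.28: the cube is absent (z outside [0, 21]); the r=11.5 cylinder at (15.5, 12.5) gives a regular 12-gon of circumradius 11.5 (constant along its height) (area = (12/2)·11.500²·sin(360°/12) = 396.75 mm²); Taking the union: only the r=11.5 cylinder at (15.5, 12.5) is present, so the union is just that shape — area = 396.75 mm²; the cylinder at (12, 4): section is a regular 12-gon, circumradius r=2 (area = (12/2)·2.000²·sin(360°/12) = 12.00 mm²); Merging all regions: the r=2 cylinder at (12, 4) lies entirely inside the result so far, so the union is just the result so far — area = 396.75 mm². At z = 26.6: the cube is absent (z outside [0, 21]); the cylinder at (15.5, 12.5) does not reach this height (z outside [11.5, 25.5]); Combining (union): nothing is present at this height; the r=2 cylinder at (12, 4) contributes a regular 12-gon of circumradius 2 (area = (12/2)·2.000²·sin(360°/12) = 12.00 mm²); Taking the union: only the r=2 cylinder at (12, 4) is present, so the union is just that shape — area = 12.00 mm². Checking containment: the cross-section at z = 26.6 is a subset of the cross-section at z = 21.28.

entirely on top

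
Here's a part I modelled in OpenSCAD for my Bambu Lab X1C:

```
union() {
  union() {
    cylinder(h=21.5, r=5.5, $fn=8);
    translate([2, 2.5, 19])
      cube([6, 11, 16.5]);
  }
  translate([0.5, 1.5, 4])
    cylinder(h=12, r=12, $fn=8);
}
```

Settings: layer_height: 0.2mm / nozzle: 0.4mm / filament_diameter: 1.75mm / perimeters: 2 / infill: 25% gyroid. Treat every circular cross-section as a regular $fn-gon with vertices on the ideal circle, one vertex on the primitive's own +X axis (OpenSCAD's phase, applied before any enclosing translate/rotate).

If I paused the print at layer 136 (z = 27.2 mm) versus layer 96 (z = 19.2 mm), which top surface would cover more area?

layer 96 (z = 19.2 mm)

Layer 136 (z = 27.2): the cylinder is absent (z outside [0, 21.5]); the 6×11 cube at (2, 2.5) contributes its full rectangle (area 66.00 mm²); Combining (union): only the 6×11 cube at (2, 2.5) is present, so the union is just that shape — area = 66.00 mm²; the cylinder at (0.5, 1.5) does not reach this height (z outside [4, 16]); Combining (union): only the result so far is present, so the union is just that shape — area = 66.00 mm². So its area = 66.00 mm². Layer 96 (z = 19.2): the r=5.5 cylinder gives a regular 8-gon of circumradius 5.5 (constant along its height) (area = (8/2)·5.500²·sin(360°/8) = 85.56 mm²); the 6×11 cube at (2, 2.5) contributes its full rectangle (area 66.00 mm²); Taking the union: the regions partially overlap — summed areas 151.56 mm² minus the doubly-counted overlap 3.76 mm² gives 147.80 mm² — area = 147.80 mm²; the cylinder at (0.5, 1.5) does not reach this height (z outside [4, 16]); Taking the union: only the result so far is present, so the union is just that shape — area = 147.80 mm². So its area = 147.80 mm². Layer 96 is larger (147.80 vs 66.00 mm²).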